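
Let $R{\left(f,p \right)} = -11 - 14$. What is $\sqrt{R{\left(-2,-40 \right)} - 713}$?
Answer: $3 i \sqrt{82} \approx 27.166 i$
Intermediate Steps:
$R{\left(f,p \right)} = -25$ ($R{\left(f,p \right)} = -11 - 14 = -25$)
$\sqrt{R{\left(-2,-40 \right)} - 713} = \sqrt{-25 - 713} = \sqrt{-738} = 3 i \sqrt{82}$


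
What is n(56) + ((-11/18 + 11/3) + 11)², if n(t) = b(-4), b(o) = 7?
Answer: 66277/324 ≈ 204.56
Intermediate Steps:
n(t) = 7
n(56) + ((-11/18 + 11/3) + 11)² = 7 + ((-11/18 + 11/3) + 11)² = 7 + (55/18 + 11)² = 7 + (253/18)² = 7 + 64009/324 = 66277/324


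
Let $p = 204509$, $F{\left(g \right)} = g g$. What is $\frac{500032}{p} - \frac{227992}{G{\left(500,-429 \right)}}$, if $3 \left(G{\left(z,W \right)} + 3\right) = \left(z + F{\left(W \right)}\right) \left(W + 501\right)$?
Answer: $\frac{2168005811464}{905766475329} \approx 2.3936$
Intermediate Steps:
$F{\left(g \right)} = g^{2}$
$G{\left(z,W \right)} = -3 + \frac{\left(501 + W\right) \left(z + W^{2}\right)}{3}$ ($G{\left(z,W \right)} = -3 + \frac{\left(z + W^{2}\right) \left(W + 501\right)}{3} = -3 + \frac{\left(z + W^{2}\right) \left(501 + W\right)}{3} = -3 + \frac{\left(501 + W\right) \left(z + W^{2}\right)}{3}$)
$\frac{500032}{p} - \frac{227992}{G{\left(500,-429 \right)}} = \frac{500032}{204509} - \frac{227992}{-3 + 167 \cdot 500 + 167 \left(-429\right)^{2} + \frac{\left(-429\right)^{3}}{3} + \frac{1}{3} \left(-429\right) 500} = 500032 \cdot \frac{1}{204509} - \frac{227992}{-3 + 83500 + 167 \cdot 184041 + \frac{1}{3} \left(-78953589\right) - 71500} = \frac{500032}{204509} - \frac{227992}{-3 + 83500 + 30734847 - 26317863 - 71500} = \frac{500032}{204509} - \frac{227992}{4428981} = \frac{2168005811464}{905766475329}$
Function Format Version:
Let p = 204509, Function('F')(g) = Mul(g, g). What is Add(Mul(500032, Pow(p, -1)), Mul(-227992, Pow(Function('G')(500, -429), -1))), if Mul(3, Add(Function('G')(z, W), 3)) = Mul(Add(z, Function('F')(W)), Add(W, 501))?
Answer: Rational(2168005811464, 905766475329) ≈ 2.3936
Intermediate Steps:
Function('F')(g) = Pow(g, 2)
Function('G')(z, W) = Add(-3, Mul(Rational(1, 3), Add(501, W), Add(z, Pow(W, 2)))) (Function('G')(z, W) = Add(-3, Mul(Rational(1, 3), Mul(Add(z, Pow(W, 2)), Add(W, 501)))) = Add(-3, Mul(Rational(1, 3), Mul(Add(z, Pow(W, 2)), Add(501, W)))) = Add(-3, Mul(Rational(1, 3), Mul(Add(501, W), Add(z, Pow(W, 2))))) = Add(-3, Mul(Rational(1, 3), Add(501, W), Add(z, Pow(W, 2)))))
Add(Mul(500032, Pow(p, -1)), Mul(-227992, Pow(Function('G')(500, -429), -1))) = Add(Mul(500032, Pow(204509, -1)), Mul(-227992, Pow(Add(-3, Mul(167, 500), Mul(167, Pow(-429, 2)), Mul(Rational(1, 3), Pow(-429, 3)), Mul(Rational(1, 3), -429, 500)), -1))) = Add(Mul(500032, Rational(1, 204509)), Mul(-227992, Pow(Add(-3, 83500, Mul(167, 184041), Mul(Rational(1, 3), -78953589), -71500), -1))) = Add(Rational(500032, 204509), Mul(-227992, Pow(Add(-3, 83500, 30734847, -26317863, -71500), -1))) = Add(Rational(500032, 204509), Mul(-227992, Pow(4428981, -1))) = Add(Rational(500032, 204509), Mul(-227992, Rational(1, 4428981))) = Add(Rational(500032, 204509), Rational(-227992, 4428981)) = Rational(2168005811464, 905766475329)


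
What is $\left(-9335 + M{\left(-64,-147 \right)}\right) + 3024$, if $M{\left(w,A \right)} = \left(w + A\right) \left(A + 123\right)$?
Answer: $-1247$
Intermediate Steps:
$M{\left(w,A \right)} = \left(123 + A\right) \left(A + w\right)$ ($M{\left(w,A \right)} = \left(A + w\right) \left(123 + A\right) = \left(123 + A\right) \left(A + w\right)$)
$\left(-9335 + M{\left(-64,-147 \right)}\right) + 3024 = \left(-9335 + \left(\left(-147\right)^{2} + 123 \left(-147\right) + 123 \left(-64\right) - -9408\right)\right) + 3024 = \left(-9335 + \left(21609 - 18081 - 7872 + 9408\right)\right) + 3024 = \left(-9335 + 5064\right) + 3024 = -4271 + 3024 = -1247$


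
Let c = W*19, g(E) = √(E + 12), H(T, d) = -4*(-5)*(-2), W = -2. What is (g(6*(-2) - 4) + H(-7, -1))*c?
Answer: 1520 - 76*I ≈ 1520.0 - 76.0*I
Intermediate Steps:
H(T, d) = -40 (H(T, d) = 20*(-2) = -40)
g(E) = √(12 + E)
c = -38 (c = -2*19 = -38)
(g(6*(-2) - 4) + H(-7, -1))*c = (√(12 + (6*(-2) - 4)) - 40)*(-38) = (√(12 + (-12 - 4)) - 40)*(-38) = (√(12 - 16) - 40)*(-38) = (√(-4) - 40)*(-38) = (2*I - 40)*(-38) = (-40 + 2*I)*(-38) = 1520 - 76*I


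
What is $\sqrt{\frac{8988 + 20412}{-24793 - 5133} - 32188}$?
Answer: $\frac{4 i \sqrt{450427208842}}{14963} \approx 179.41 i$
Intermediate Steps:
$\sqrt{\frac{8988 + 20412}{-24793 - 5133} - 32188} = \sqrt{\frac{29400}{-29926} - 32188} = \sqrt{29400 \left(- \frac{1}{29926}\right) - 32188} = \sqrt{- \frac{14700}{14963} - 32188} = \sqrt{- \frac{481643744}{14963}} = \frac{4 i \sqrt{450427208842}}{14963}$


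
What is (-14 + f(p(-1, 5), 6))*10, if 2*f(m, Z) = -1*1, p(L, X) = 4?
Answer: -145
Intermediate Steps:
f(m, Z) = -½ (f(m, Z) = (-1*1)/2 = (½)*(-1) = -½)
(-14 + f(p(-1, 5), 6))*10 = (-14 - ½)*10 = -29/2*10 = -145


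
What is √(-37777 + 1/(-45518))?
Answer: I*√78269725261266/45518 ≈ 194.36*I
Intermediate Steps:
√(-37777 + 1/(-45518)) = √(-37777 - 1/45518) = √(-1719533487/45518) = I*√78269725261266/45518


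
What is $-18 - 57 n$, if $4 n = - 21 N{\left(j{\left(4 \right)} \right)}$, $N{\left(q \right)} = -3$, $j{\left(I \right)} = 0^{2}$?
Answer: $- \frac{3663}{4} \approx -915.75$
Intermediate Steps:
$j{\left(I \right)} = 0$
$n = \frac{63}{4}$ ($n = \frac{\left(-21\right) \left(-3\right)}{4} = \frac{1}{4} \cdot 63 = \frac{63}{4} \approx 15.75$)
$-18 - 57 n = -18 - \frac{3591}{4} = - \frac{3663}{4}$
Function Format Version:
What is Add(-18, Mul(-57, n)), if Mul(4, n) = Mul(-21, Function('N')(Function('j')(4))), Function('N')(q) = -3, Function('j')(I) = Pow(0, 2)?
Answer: Rational(-3663, 4) ≈ -915.75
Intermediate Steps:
Function('j')(I) = 0
n = Rational(63, 4) (n = Mul(Rational(1, 4), Mul(-21, -3)) = Mul(Rational(1, 4), 63) = Rational(63, 4) ≈ 15.750)
Add(-18, Mul(-57, n)) = Add(-18, Mul(-57, Rational(63, 4))) = Add(-18, Rational(-3591, 4)) = Rational(-3663, 4)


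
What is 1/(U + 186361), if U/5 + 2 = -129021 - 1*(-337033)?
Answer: 1/1226411 ≈ 8.1539e-7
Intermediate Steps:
U = 1040050 (U = -10 + 5*(-129021 - 1*(-337033)) = -10 + 5*(-129021 + 337033) = -10 + 5*208012 = -10 + 1040060 = 1040050)
1/(U + 186361) = 1/(1040050 + 186361) = 1/1226411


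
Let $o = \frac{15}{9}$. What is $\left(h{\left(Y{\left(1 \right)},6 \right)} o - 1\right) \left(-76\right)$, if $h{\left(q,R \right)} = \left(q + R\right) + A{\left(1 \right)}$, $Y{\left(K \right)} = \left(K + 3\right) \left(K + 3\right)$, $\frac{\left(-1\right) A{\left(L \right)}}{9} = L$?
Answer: $- \frac{4712}{3} \approx -1570.7$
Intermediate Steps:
$A{\left(L \right)} = - 9 L$
$Y{\left(K \right)} = \left(3 + K\right)^{2}$ ($Y{\left(K \right)} = \left(3 + K\right) \left(3 + K\right) = \left(3 + K\right)^{2}$)
$h{\left(q,R \right)} = -9 + R + q$ ($h{\left(q,R \right)} = \left(q + R\right) - 9 = \left(R + q\right) - 9 = -9 + R + q$)
$o = \frac{5}{3}$ ($o = 15 \cdot \frac{1}{9} = \frac{5}{3} \approx 1.6667$)
$\left(h{\left(Y{\left(1 \right)},6 \right)} o - 1\right) \left(-76\right) = \left(\left(-9 + 6 + \left(3 + 1\right)^{2}\right) \frac{5}{3} - 1\right) \left(-76\right) = \left(\left(-9 + 6 + 4^{2}\right) \frac{5}{3} - 1\right) \left(-76\right) = \left(\left(-9 + 6 + 16\right) \frac{5}{3} - 1\right) \left(-76\right) = \left(13 \cdot \frac{5}{3} - 1\right) \left(-76\right) = \left(\frac{65}{3} - 1\right) \left(-76\right) = \frac{62}{3} \left(-76\right) = - \frac{4712}{3}$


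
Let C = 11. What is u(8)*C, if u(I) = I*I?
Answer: 704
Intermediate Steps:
u(I) = I²
u(8)*C = 8²*11 = 64*11 = 704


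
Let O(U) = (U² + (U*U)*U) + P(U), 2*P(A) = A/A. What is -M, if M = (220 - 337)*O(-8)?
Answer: -104715/2 ≈ -52358.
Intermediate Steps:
P(A) = ½ (P(A) = (A/A)/2 = (½)*1 = ½)
O(U) = ½ + U² + U³ (O(U) = (U² + (U*U)*U) + ½ = (U² + U²*U) + ½ = (U² + U³) + ½ = ½ + U² + U³)
M = 104715/2 (M = (220 - 337)*(½ + (-8)² + (-8)³) = -117*(½ + 64 - 512) = -117*(-895/2) = 104715/2 ≈ 52358.)
-M = -1*104715/2 = -104715/2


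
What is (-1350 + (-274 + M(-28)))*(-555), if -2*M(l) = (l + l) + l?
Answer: 878010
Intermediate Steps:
M(l) = -3*l/2 (M(l) = -((l + l) + l)/2 = -(2*l + l)/2 = -3*l/2)
(-1350 + (-274 + M(-28)))*(-555) = (-1350 + (-274 - 3/2*(-28)))*(-555) = (-1350 + (-274 + 42))*(-555) = (-1350 - 232)*(-555) = -1582*(-555) = 878010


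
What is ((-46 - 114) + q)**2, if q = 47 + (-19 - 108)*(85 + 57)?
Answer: 329313609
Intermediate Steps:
q = -17987 (q = 47 - 127*142 = 47 - 18034 = -17987)
((-46 - 114) + q)**2 = ((-46 - 114) - 17987)**2 = (-160 - 17987)**2 = (-18147)**2 = 329313609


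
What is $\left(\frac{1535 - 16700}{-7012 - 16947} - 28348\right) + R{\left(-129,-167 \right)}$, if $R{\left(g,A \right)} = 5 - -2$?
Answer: $- \frac{679006854}{23959} \approx -28340.0$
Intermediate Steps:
$R{\left(g,A \right)} = 7$ ($R{\left(g,A \right)} = 5 + 2 = 7$)
$\left(\frac{1535 - 16700}{-7012 - 16947} - 28348\right) + R{\left(-129,-167 \right)} = \left(\frac{1535 - 16700}{-7012 - 16947} - 28348\right) + 7 = \left(- \frac{15165}{-23959} - 28348\right) + 7 = \left(\left(-15165\right) \left(- \frac{1}{23959}\right) - 28348\right) + 7 = \left(\frac{15165}{23959} - 28348\right) + 7 = - \frac{679174567}{23959} + 7 = - \frac{679006854}{23959}$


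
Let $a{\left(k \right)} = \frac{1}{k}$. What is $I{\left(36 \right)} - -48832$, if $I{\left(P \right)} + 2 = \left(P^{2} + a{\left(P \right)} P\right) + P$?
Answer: $50163$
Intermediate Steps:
$I{\left(P \right)} = -1 + P + P^{2}$ ($I{\left(P \right)} = -2 + \left(\left(P^{2} + \frac{P}{P}\right) + P\right) = -2 + \left(\left(P^{2} + 1\right) + P\right) = -2 + \left(\left(1 + P^{2}\right) + P\right) = -2 + \left(1 + P + P^{2}\right) = -1 + P + P^{2}$)
$I{\left(36 \right)} - -48832 = \left(-1 + 36 + 36^{2}\right) - -48832 = \left(-1 + 36 + 1296\right) + 48832 = 1331 + 48832 = 50163$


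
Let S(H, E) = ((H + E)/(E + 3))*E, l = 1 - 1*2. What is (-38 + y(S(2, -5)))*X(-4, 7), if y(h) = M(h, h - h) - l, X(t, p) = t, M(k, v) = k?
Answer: 178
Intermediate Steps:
l = -1 (l = 1 - 2 = -1)
S(H, E) = E*(E + H)/(3 + E) (S(H, E) = ((E + H)/(3 + E))*E = E*(E + H)/(3 + E))
y(h) = 1 + h (y(h) = h - 1*(-1) = h + 1 = 1 + h)
(-38 + y(S(2, -5)))*X(-4, 7) = (-38 + (1 - 5*(-5 + 2)/(3 - 5)))*(-4) = (-38 + (1 - 5*(-3)/(-2)))*(-4) = (-38 + (1 - 5*(-½)*(-3)))*(-4) = (-38 + (1 - 15/2))*(-4) = (-38 - 13/2)*(-4) = -89/2*(-4) = 178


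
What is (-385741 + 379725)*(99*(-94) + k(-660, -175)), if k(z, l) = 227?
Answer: 54619264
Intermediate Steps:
(-385741 + 379725)*(99*(-94) + k(-660, -175)) = (-385741 + 379725)*(99*(-94) + 227) = -6016*(-9306 + 227) = -6016*(-9079) = 54619264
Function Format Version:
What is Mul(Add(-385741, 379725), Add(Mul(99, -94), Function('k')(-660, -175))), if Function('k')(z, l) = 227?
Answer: 54619264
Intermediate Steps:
Mul(Add(-385741, 379725), Add(Mul(99, -94), Function('k')(-660, -175))) = Mul(Add(-385741, 379725), Add(Mul(99, -94), 227)) = Mul(-6016, Add(-9306, 227)) = Mul(-6016, -9079) = 54619264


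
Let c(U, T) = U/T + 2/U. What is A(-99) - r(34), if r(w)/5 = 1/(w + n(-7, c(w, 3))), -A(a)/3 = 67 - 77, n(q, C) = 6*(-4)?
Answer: 59/2 ≈ 29.500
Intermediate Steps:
c(U, T) = 2/U + U/T
n(q, C) = -24
A(a) = 30 (A(a) = -3*(67 - 77) = -3*(-10) = 30)
r(w) = 5/(-24 + w) (r(w) = 5/(w - 24) = 5/(-24 + w))
A(-99) - r(34) = 30 - 5/(-24 + 34) = 30 - 5/10 = 30 - 1*1/2 = 30 - 1/2 = 59/2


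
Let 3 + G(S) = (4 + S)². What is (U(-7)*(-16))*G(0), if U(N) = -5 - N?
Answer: -416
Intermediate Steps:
G(S) = -3 + (4 + S)²
(U(-7)*(-16))*G(0) = ((-5 - 1*(-7))*(-16))*(-3 + (4 + 0)²) = ((-5 + 7)*(-16))*(-3 + 4²) = (2*(-16))*(-3 + 16) = -32*13 = -416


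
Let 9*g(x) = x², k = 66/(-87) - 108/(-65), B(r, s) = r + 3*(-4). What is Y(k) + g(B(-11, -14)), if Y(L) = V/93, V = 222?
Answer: 17065/279 ≈ 61.165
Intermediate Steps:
B(r, s) = -12 + r (B(r, s) = r - 12 = -12 + r)
k = 1702/1885 (k = 66*(-1/87) - 108*(-1/65) = -22/29 + 108/65 = 1702/1885 ≈ 0.90292)
g(x) = x²/9
Y(L) = 74/31 (Y(L) = 222/93 = 222*(1/93) = 74/31)
Y(k) + g(B(-11, -14)) = 74/31 + (-12 - 11)²/9 = 74/31 + (⅑)*(-23)² = 74/31 + (⅑)*529 = 74/31 + 529/9 = 17065/279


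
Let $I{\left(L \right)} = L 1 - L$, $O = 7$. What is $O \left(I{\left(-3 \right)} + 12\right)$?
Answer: $84$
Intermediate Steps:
$I{\left(L \right)} = 0$ ($I{\left(L \right)} = L - L = 0$)
$O \left(I{\left(-3 \right)} + 12\right) = 7 \left(0 + 12\right) = 7 \cdot 12 = 84$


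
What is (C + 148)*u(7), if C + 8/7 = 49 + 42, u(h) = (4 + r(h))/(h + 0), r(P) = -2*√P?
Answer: 6660/49 - 3330*√7/49 ≈ -43.885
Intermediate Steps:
u(h) = (4 - 2*√h)/h (u(h) = (4 - 2*√h)/(h + 0) = (4 - 2*√h)/h)
C = 629/7 (C = -8/7 + (49 + 42) = -8/7 + 91 = 629/7 ≈ 89.857)
(C + 148)*u(7) = (629/7 + 148)*(2*(2 - √7)/7) = 1665*(2*(⅐)*(2 - √7))/7 = 1665*(4/7 - 2*√7/7)/7 = 6660/49 - 3330*√7/49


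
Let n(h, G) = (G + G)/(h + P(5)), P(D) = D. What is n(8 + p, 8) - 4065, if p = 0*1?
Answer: -52829/13 ≈ -4063.8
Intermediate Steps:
p = 0
n(h, G) = 2*G/(5 + h) (n(h, G) = (G + G)/(h + 5) = (2*G)/(5 + h) = 2*G/(5 + h))
n(8 + p, 8) - 4065 = 2*8/(5 + (8 + 0)) - 4065 = 2*8/(5 + 8) - 4065 = 2*8/13 - 4065 = 2*8*(1/13) - 4065 = 16/13 - 4065 = -52829/13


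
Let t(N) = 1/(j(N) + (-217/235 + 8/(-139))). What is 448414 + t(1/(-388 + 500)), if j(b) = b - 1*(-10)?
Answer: 14810512271166/33028649 ≈ 4.4841e+5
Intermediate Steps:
j(b) = 10 + b (j(b) = b + 10 = 10 + b)
t(N) = 1/(294607/32665 + N) (t(N) = 1/((10 + N) + (-217/235 + 8/(-139))) = 1/((10 + N) + (-217*1/235 + 8*(-1/139))) = 1/((10 + N) + (-217/235 - 8/139)) = 1/((10 + N) - 32043/32665) = 1/(294607/32665 + N))
448414 + t(1/(-388 + 500)) = 448414 + 32665/(294607 + 32665/(-388 + 500)) = 448414 + 32665/(294607 + 32665/112) = 448414 + 32665/(33028649/112) = 448414 + 32665*(112/33028649) = 448414 + 3658480/33028649 = 14810512271166/33028649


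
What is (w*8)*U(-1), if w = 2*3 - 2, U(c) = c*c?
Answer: 32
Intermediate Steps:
U(c) = c²
w = 4 (w = 6 - 2 = 4)
(w*8)*U(-1) = (4*8)*(-1)² = 32*1 = 32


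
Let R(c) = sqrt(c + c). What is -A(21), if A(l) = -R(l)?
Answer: sqrt(42) ≈ 6.4807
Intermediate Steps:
R(c) = sqrt(2)*sqrt(c) (R(c) = sqrt(2*c) = sqrt(2)*sqrt(c))
A(l) = -sqrt(2)*sqrt(l)
-A(21) = -(-1)*sqrt(2)*sqrt(21) = -(-1)*sqrt(42) = sqrt(42)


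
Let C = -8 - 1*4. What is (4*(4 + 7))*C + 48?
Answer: -480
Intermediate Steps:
C = -12 (C = -8 - 4 = -12)
(4*(4 + 7))*C + 48 = (4*(4 + 7))*(-12) + 48 = (4*11)*(-12) + 48 = 44*(-12) + 48 = -528 + 48 = -480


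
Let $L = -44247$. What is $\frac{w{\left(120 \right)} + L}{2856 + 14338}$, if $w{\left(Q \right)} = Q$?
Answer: $- \frac{44127}{17194} \approx -2.5664$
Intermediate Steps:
$\frac{w{\left(120 \right)} + L}{2856 + 14338} = \frac{120 - 44247}{2856 + 14338} = - \frac{44127}{17194}$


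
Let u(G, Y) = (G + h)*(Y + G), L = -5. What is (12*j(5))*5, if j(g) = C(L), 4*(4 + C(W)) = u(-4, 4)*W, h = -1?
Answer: -240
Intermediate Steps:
u(G, Y) = (-1 + G)*(G + Y) (u(G, Y) = (G - 1)*(Y + G) = (-1 + G)*(G + Y))
C(W) = -4 (C(W) = -4 + (((-4)² - 1*(-4) - 1*4 - 4*4)*W)/4 = -4 + ((16 + 4 - 4 - 16)*W)/4 = -4 + (0*W)/4 = -4 + (¼)*0 = -4 + 0 = -4)
j(g) = -4
(12*j(5))*5 = (12*(-4))*5 = -48*5 = -240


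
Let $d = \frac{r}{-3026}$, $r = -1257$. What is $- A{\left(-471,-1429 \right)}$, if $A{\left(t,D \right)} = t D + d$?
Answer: $- \frac{2036677791}{3026} \approx -6.7306 \cdot 10^{5}$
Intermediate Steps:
$d = \frac{1257}{3026}$ ($d = - \frac{1257}{-3026} = \left(-1257\right) \left(- \frac{1}{3026}\right) = \frac{1257}{3026} \approx 0.4154$)
$A{\left(t,D \right)} = \frac{1257}{3026} + D t$ ($A{\left(t,D \right)} = t D + \frac{1257}{3026} = D t + \frac{1257}{3026} = \frac{1257}{3026} + D t$)
$- A{\left(-471,-1429 \right)} = - (\frac{1257}{3026} - -673059) = - (\frac{1257}{3026} + 673059) = \left(-1\right) \frac{2036677791}{3026} = - \frac{2036677791}{3026}$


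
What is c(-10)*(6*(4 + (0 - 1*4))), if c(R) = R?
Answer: 0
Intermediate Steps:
c(-10)*(6*(4 + (0 - 1*4))) = -60*(4 + (0 - 1*4)) = -60*(4 + (0 - 4)) = -60*(4 - 4) = -60*0 = -10*0 = 0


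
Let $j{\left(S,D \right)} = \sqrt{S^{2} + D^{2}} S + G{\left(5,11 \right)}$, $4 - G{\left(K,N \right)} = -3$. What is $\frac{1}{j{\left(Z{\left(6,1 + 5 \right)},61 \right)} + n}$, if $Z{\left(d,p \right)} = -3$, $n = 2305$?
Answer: $\frac{1156}{2655887} + \frac{3 \sqrt{3730}}{5311774} \approx 0.00046975$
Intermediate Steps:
$G{\left(K,N \right)} = 7$ ($G{\left(K,N \right)} = 4 - -3 = 4 + 3 = 7$)
$j{\left(S,D \right)} = 7 + S \sqrt{D^{2} + S^{2}}$ ($j{\left(S,D \right)} = \sqrt{S^{2} + D^{2}} S + 7 = \sqrt{D^{2} + S^{2}} S + 7 = S \sqrt{D^{2} + S^{2}} + 7 = 7 + S \sqrt{D^{2} + S^{2}}$)
$\frac{1}{j{\left(Z{\left(6,1 + 5 \right)},61 \right)} + n} = \frac{1}{\left(7 - 3 \sqrt{61^{2} + \left(-3\right)^{2}}\right) + 2305} = \frac{1}{\left(7 - 3 \sqrt{3721 + 9}\right) + 2305} = \frac{1}{\left(7 - 3 \sqrt{3730}\right) + 2305} = \frac{1}{2312 - 3 \sqrt{3730}}$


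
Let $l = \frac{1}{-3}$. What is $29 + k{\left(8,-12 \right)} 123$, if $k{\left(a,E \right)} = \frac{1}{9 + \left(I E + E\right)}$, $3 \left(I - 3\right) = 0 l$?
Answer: $\frac{336}{13} \approx 25.846$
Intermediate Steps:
$l = - \frac{1}{3} \approx -0.33333$
$I = 3$ ($I = 3 + \frac{0 \left(- \frac{1}{3}\right)}{3} = 3 + \frac{1}{3} \cdot 0 = 3 + 0 = 3$)
$k{\left(a,E \right)} = \frac{1}{9 + 4 E}$ ($k{\left(a,E \right)} = \frac{1}{9 + \left(3 E + E\right)} = \frac{1}{9 + 4 E}$)
$29 + k{\left(8,-12 \right)} 123 = 29 + \frac{1}{9 + 4 \left(-12\right)} 123 = 29 + \frac{1}{9 - 48} \cdot 123 = 29 + \frac{1}{-39} \cdot 123 = 29 - \frac{41}{13} = \frac{336}{13}$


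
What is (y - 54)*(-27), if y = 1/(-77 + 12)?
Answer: 94797/65 ≈ 1458.4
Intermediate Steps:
y = -1/65 (y = 1/(-65) = -1/65 ≈ -0.015385)
(y - 54)*(-27) = (-1/65 - 54)*(-27) = -3511/65*(-27) = 94797/65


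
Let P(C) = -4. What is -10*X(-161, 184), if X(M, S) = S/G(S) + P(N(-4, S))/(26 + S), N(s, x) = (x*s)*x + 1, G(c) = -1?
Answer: 38644/21 ≈ 1840.2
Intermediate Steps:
N(s, x) = 1 + s*x² (N(s, x) = (s*x)*x + 1 = s*x² + 1 = 1 + s*x²)
X(M, S) = -S - 4/(26 + S) (X(M, S) = S/(-1) - 4/(26 + S) = S*(-1) - 4/(26 + S) = -S - 4/(26 + S))
-10*X(-161, 184) = -10*(-4 - 1*184² - 26*184)/(26 + 184) = -10*(-4 - 1*33856 - 4784)/210 = -(-4 - 33856 - 4784)/21 = -(-38644)/21 = -10*(-19322/105) = 38644/21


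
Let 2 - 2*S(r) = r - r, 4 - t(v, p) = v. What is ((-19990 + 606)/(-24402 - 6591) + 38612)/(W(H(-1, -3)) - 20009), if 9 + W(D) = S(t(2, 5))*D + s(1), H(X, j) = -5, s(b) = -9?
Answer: -299180275/155212944 ≈ -1.9275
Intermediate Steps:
t(v, p) = 4 - v
S(r) = 1 (S(r) = 1 - (r - r)/2 = 1 - ½*0 = 1 + 0 = 1)
W(D) = -18 + D (W(D) = -9 + (1*D - 9) = -9 + (D - 9) = -9 + (-9 + D) = -18 + D)
((-19990 + 606)/(-24402 - 6591) + 38612)/(W(H(-1, -3)) - 20009) = ((-19990 + 606)/(-24402 - 6591) + 38612)/((-18 - 5) - 20009) = (-19384/(-30993) + 38612)/(-23 - 20009) = (-19384*(-1/30993) + 38612)/(-20032) = (19384/30993 + 38612)*(-1/20032) = (1196721100/30993)*(-1/20032) = -299180275/155212944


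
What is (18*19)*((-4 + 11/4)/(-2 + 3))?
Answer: -855/2 ≈ -427.50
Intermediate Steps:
(18*19)*((-4 + 11/4)/(-2 + 3)) = 342*((-4 + 11*(1/4))/1) = 342*((-4 + 11/4)*1) = 342*(-5/4*1) = 342*(-5/4) = -855/2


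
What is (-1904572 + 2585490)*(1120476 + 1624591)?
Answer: 1869165531506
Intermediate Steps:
(-1904572 + 2585490)*(1120476 + 1624591) = 680918*2745067 = 1869165531506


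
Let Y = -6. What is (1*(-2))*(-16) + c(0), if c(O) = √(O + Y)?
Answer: 32 + I*√6 ≈ 32.0 + 2.4495*I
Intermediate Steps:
c(O) = √(-6 + O) (c(O) = √(O - 6) = √(-6 + O))
(1*(-2))*(-16) + c(0) = (1*(-2))*(-16) + √(-6 + 0) = -2*(-16) + √(-6) = 32 + I*√6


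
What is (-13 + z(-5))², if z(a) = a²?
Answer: 144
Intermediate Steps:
(-13 + z(-5))² = (-13 + (-5)²)² = (-13 + 25)² = 12² = 144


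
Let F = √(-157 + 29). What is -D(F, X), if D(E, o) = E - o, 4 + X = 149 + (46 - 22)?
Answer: 169 - 8*I*√2 ≈ 169.0 - 11.314*I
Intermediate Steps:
F = 8*I*√2 (F = √(-128) = 8*I*√2 ≈ 11.314*I)
X = 169 (X = -4 + (149 + (46 - 22)) = -4 + (149 + 24) = -4 + 173 = 169)
-D(F, X) = -(8*I*√2 - 1*169) = -(8*I*√2 - 169) = -(-169 + 8*I*√2) = 169 - 8*I*√2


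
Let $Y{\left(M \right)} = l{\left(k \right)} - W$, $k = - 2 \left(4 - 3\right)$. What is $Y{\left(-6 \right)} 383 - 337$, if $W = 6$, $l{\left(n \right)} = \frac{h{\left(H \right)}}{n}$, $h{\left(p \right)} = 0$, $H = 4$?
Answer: $-2635$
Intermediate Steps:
$k = -2$ ($k = \left(-2\right) 1 = -2$)
$l{\left(n \right)} = 0$ ($l{\left(n \right)} = \frac{0}{n} = 0$)
$Y{\left(M \right)} = -6$ ($Y{\left(M \right)} = 0 - 6 = -6$)
$Y{\left(-6 \right)} 383 - 337 = \left(-6\right) 383 - 337 = -2298 - 337 = -2635$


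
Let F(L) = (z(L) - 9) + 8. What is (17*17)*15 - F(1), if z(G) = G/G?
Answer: 4335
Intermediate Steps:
z(G) = 1
F(L) = 0 (F(L) = (1 - 9) + 8 = -8 + 8 = 0)
(17*17)*15 - F(1) = (17*17)*15 - 1*0 = 289*15 + 0 = 4335 + 0 = 4335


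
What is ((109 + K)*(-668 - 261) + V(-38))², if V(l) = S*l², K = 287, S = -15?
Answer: 151744527936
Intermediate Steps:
V(l) = -15*l²
((109 + K)*(-668 - 261) + V(-38))² = ((109 + 287)*(-668 - 261) - 15*(-38)²)² = (396*(-929) - 15*1444)² = (-367884 - 21660)² = (-389544)² = 151744527936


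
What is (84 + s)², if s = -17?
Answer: 4489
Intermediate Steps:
(84 + s)² = (84 - 17)² = 67² = 4489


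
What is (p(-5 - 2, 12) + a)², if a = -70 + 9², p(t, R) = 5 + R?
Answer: 784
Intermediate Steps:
a = 11 (a = -70 + 81 = 11)
(p(-5 - 2, 12) + a)² = ((5 + 12) + 11)² = (17 + 11)² = 28² = 784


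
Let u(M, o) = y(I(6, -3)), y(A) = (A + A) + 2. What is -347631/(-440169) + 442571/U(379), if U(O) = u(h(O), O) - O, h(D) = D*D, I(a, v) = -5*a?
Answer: -64884706584/64117951 ≈ -1012.0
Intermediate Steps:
y(A) = 2 + 2*A (y(A) = 2*A + 2 = 2 + 2*A)
h(D) = D²
u(M, o) = -58 (u(M, o) = 2 + 2*(-5*6) = 2 + 2*(-30) = 2 - 60 = -58)
U(O) = -58 - O
-347631/(-440169) + 442571/U(379) = -347631/(-440169) + 442571/(-58 - 1*379) = -347631*(-1/440169) + 442571/(-58 - 379) = 115877/146723 + 442571/(-437) = 115877/146723 + 442571*(-1/437) = 115877/146723 - 442571/437 = -64884706584/64117951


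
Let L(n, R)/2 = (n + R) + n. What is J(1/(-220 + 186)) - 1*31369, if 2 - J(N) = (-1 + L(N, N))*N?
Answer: -9065073/289 ≈ -31367.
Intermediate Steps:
L(n, R) = 2*R + 4*n (L(n, R) = 2*((n + R) + n) = 2*((R + n) + n) = 2*(R + 2*n) = 2*R + 4*n)
J(N) = 2 - N*(-1 + 6*N) (J(N) = 2 - (-1 + (2*N + 4*N))*N = 2 - (-1 + 6*N)*N = 2 - N*(-1 + 6*N))
J(1/(-220 + 186)) - 1*31369 = (2 + 1/(-220 + 186) - 6/(-220 + 186)²) - 1*31369 = (2 + 1/(-34) - 6*(1/(-34))²) - 31369 = (2 - 1/34 - 6*(-1/34)²) - 31369 = (2 - 1/34 - 6*1/1156) - 31369 = (2 - 1/34 - 3/578) - 31369 = 568/289 - 31369 = -9065073/289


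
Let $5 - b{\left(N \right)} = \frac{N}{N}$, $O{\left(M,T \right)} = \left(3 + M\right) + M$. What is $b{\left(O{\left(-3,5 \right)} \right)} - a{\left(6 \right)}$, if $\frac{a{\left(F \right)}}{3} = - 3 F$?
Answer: $58$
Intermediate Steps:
$O{\left(M,T \right)} = 3 + 2 M$
$a{\left(F \right)} = - 9 F$ ($a{\left(F \right)} = 3 \left(- 3 F\right) = - 9 F$)
$b{\left(N \right)} = 4$ ($b{\left(N \right)} = 5 - \frac{N}{N} = 5 - 1 = 4$)
$b{\left(O{\left(-3,5 \right)} \right)} - a{\left(6 \right)} = 4 - \left(-9\right) 6 = 4 - -54 = 4 + 54 = 58$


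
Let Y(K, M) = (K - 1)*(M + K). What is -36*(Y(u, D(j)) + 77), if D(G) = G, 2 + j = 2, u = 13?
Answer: -8388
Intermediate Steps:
j = 0 (j = -2 + 2 = 0)
Y(K, M) = (-1 + K)*(K + M)
-36*(Y(u, D(j)) + 77) = -36*((13**2 - 1*13 - 1*0 + 13*0) + 77) = -36*((169 - 13 + 0 + 0) + 77) = -36*(156 + 77) = -36*233 = -8388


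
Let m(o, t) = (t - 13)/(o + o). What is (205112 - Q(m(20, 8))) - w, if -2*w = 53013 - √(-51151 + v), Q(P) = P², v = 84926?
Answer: 14823583/64 - 5*√1351/2 ≈ 2.3153e+5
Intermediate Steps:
m(o, t) = (-13 + t)/(2*o) (m(o, t) = (-13 + t)/((2*o)) = (-13 + t)*(1/(2*o)) = (-13 + t)/(2*o))
w = -53013/2 + 5*√1351/2 (w = -(53013 - √(-51151 + 84926))/2 = -(53013 - √33775)/2 = -(53013 - 5*√1351)/2 = -53013/2 + 5*√1351/2 ≈ -26415.)
(205112 - Q(m(20, 8))) - w = (205112 - ((½)*(-13 + 8)/20)²) - (-53013/2 + 5*√1351/2) = (205112 - ((½)*(1/20)*(-5))²) + (53013/2 - 5*√1351/2) = (205112 - (-⅛)²) + (53013/2 - 5*√1351/2) = (205112 - 1*1/64) + (53013/2 - 5*√1351/2) = (205112 - 1/64) + (53013/2 - 5*√1351/2) = 13127167/64 + (53013/2 - 5*√1351/2) = 14823583/64 - 5*√1351/2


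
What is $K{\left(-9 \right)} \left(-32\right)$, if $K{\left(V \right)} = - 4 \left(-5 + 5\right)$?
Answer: $0$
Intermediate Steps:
$K{\left(V \right)} = 0$ ($K{\left(V \right)} = \left(-4\right) 0 = 0$)
$K{\left(-9 \right)} \left(-32\right) = 0 \left(-32\right) = 0$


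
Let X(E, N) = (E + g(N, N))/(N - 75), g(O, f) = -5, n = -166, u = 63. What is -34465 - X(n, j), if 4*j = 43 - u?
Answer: -2757371/80 ≈ -34467.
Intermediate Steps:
j = -5 (j = (43 - 1*63)/4 = (43 - 63)/4 = (¼)*(-20) = -5)
X(E, N) = (-5 + E)/(-75 + N) (X(E, N) = (E - 5)/(N - 75) = (-5 + E)/(-75 + N))
-34465 - X(n, j) = -34465 - (-5 - 166)/(-75 - 5) = -34465 - (-171)/(-80) = -34465 - (-1)*(-171)/80 = -34465 - 1*171/80 = -34465 - 171/80 = -2757371/80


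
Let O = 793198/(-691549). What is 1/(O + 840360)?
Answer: 691549/581149324442 ≈ 1.1900e-6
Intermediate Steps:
O = -793198/691549 (O = 793198*(-1/691549) = -793198/691549 ≈ -1.1470)
1/(O + 840360) = 1/(-793198/691549 + 840360) = 1/(581149324442/691549) = 691549/581149324442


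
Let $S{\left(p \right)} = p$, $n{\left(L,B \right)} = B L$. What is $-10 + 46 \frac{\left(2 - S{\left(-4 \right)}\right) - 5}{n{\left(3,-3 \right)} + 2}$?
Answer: $- \frac{116}{7} \approx -16.571$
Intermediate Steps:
$-10 + 46 \frac{\left(2 - S{\left(-4 \right)}\right) - 5}{n{\left(3,-3 \right)} + 2} = -10 + 46 \frac{\left(2 - -4\right) - 5}{\left(-3\right) 3 + 2} = -10 + 46 \frac{\left(2 + 4\right) - 5}{-9 + 2} = -10 + 46 \frac{6 - 5}{-7} = -10 + 46 \cdot 1 \left(- \frac{1}{7}\right) = -10 + 46 \left(- \frac{1}{7}\right) = -10 - \frac{46}{7} = - \frac{116}{7}$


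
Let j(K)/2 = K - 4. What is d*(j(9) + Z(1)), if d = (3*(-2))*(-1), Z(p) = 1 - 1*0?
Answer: 66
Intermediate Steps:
j(K) = -8 + 2*K (j(K) = 2*(K - 4) = 2*(-4 + K) = -8 + 2*K)
Z(p) = 1 (Z(p) = 1 + 0 = 1)
d = 6 (d = -6*(-1) = 6)
d*(j(9) + Z(1)) = 6*((-8 + 2*9) + 1) = 6*((-8 + 18) + 1) = 6*(10 + 1) = 6*11 = 66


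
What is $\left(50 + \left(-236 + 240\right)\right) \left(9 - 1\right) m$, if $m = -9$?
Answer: $-3888$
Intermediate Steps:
$\left(50 + \left(-236 + 240\right)\right) \left(9 - 1\right) m = \left(50 + \left(-236 + 240\right)\right) \left(9 - 1\right) \left(-9\right) = \left(50 + 4\right) 8 \left(-9\right) = 54 \left(-72\right) = -3888$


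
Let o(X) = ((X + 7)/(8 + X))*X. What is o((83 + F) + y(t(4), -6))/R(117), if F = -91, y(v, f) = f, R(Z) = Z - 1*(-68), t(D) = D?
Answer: -49/555 ≈ -0.088288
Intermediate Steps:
R(Z) = 68 + Z (R(Z) = Z + 68 = 68 + Z)
o(X) = X*(7 + X)/(8 + X) (o(X) = ((7 + X)/(8 + X))*X = X*(7 + X)/(8 + X))
o((83 + F) + y(t(4), -6))/R(117) = (((83 - 91) - 6)*(7 + ((83 - 91) - 6))/(8 + ((83 - 91) - 6)))/(68 + 117) = ((-8 - 6)*(7 + (-8 - 6))/(8 + (-8 - 6)))/185 = -14*(7 - 14)/(8 - 14)*(1/185) = -14*(-7)/(-6)*(1/185) = -14*(-⅙)*(-7)*(1/185) = -49/3*1/185 = -49/555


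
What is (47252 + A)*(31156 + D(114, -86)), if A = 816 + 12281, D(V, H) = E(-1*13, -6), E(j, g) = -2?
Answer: 1880112746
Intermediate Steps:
D(V, H) = -2
A = 13097
(47252 + A)*(31156 + D(114, -86)) = (47252 + 13097)*(31156 - 2) = 60349*31154 = 1880112746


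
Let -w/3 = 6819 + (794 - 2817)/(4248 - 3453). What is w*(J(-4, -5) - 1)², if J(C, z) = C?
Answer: -27095410/53 ≈ -5.1123e+5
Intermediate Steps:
w = -5419082/265 (w = -3*(6819 + (794 - 2817)/(4248 - 3453)) = -3*(6819 - 2023/795) = -3*5419082/795 = -5419082/265 ≈ -20449.)
w*(J(-4, -5) - 1)² = -5419082*(-4 - 1)²/265 = -5419082/265*(-5)² = -5419082/265*25 = -27095410/53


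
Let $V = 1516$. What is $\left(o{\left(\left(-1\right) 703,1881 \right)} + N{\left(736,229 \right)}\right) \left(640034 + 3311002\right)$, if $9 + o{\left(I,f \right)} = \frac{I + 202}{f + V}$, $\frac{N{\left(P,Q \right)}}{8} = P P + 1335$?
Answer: $\frac{58306937203939752}{3397} \approx 1.7164 \cdot 10^{13}$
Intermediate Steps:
$N{\left(P,Q \right)} = 10680 + 8 P^{2}$ ($N{\left(P,Q \right)} = 8 \left(P P + 1335\right) = 8 \left(P^{2} + 1335\right) = 8 \left(1335 + P^{2}\right) = 10680 + 8 P^{2}$)
$o{\left(I,f \right)} = -9 + \frac{202 + I}{1516 + f}$ ($o{\left(I,f \right)} = -9 + \frac{I + 202}{f + 1516} = -9 + \frac{202 + I}{1516 + f}$)
$\left(o{\left(\left(-1\right) 703,1881 \right)} + N{\left(736,229 \right)}\right) \left(640034 + 3311002\right) = \left(\frac{-13442 - 703 - 16929}{1516 + 1881} + \left(10680 + 8 \cdot 736^{2}\right)\right) \left(640034 + 3311002\right) = \left(\frac{-13442 - 703 - 16929}{3397} + \left(10680 + 8 \cdot 541696\right)\right) 3951036 = \left(\frac{1}{3397} \left(-31074\right) + \left(10680 + 4333568\right)\right) 3951036 = \left(- \frac{31074}{3397} + 4344248\right) 3951036 = \frac{14757379382}{3397} \cdot 3951036 = \frac{58306937203939752}{3397}$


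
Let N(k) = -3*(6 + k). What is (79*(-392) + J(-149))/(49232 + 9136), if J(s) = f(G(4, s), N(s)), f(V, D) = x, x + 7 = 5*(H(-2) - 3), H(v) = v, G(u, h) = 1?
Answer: -3875/7296 ≈ -0.53111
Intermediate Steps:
x = -32 (x = -7 + 5*(-2 - 3) = -7 + 5*(-5) = -7 - 25 = -32)
N(k) = -18 - 3*k
f(V, D) = -32
J(s) = -32
(79*(-392) + J(-149))/(49232 + 9136) = (79*(-392) - 32)/(49232 + 9136) = (-30968 - 32)/58368 = -31000*1/58368 = -3875/7296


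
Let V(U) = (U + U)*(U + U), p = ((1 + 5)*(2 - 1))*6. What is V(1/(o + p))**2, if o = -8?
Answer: 1/38416 ≈ 2.6031e-5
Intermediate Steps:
p = 36 (p = (6*1)*6 = 6*6 = 36)
V(U) = 4*U**2 (V(U) = (2*U)*(2*U) = 4*U**2)
V(1/(o + p))**2 = (4*(1/(-8 + 36))**2)**2 = (4*(1/28)**2)**2 = (4*(1/784))**2 = (1/196)**2 = 1/38416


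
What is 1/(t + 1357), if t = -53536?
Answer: -1/52179 ≈ -1.9165e-5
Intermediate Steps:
1/(t + 1357) = 1/(-53536 + 1357) = 1/(-52179) = -1/52179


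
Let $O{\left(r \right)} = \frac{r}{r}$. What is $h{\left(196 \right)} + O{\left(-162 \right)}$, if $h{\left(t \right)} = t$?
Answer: $197$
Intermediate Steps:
$O{\left(r \right)} = 1$
$h{\left(196 \right)} + O{\left(-162 \right)} = 196 + 1 = 197$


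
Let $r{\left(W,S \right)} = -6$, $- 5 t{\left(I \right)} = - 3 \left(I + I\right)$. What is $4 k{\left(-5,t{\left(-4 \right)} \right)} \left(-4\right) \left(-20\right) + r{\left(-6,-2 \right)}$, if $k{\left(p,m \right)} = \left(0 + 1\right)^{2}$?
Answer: $314$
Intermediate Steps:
$t{\left(I \right)} = \frac{6 I}{5}$ ($t{\left(I \right)} = - \frac{\left(-3\right) \left(I + I\right)}{5} = - \frac{\left(-3\right) 2 I}{5} = - \frac{\left(-6\right) I}{5} = \frac{6 I}{5}$)
$k{\left(p,m \right)} = 1$ ($k{\left(p,m \right)} = 1^{2} = 1$)
$4 k{\left(-5,t{\left(-4 \right)} \right)} \left(-4\right) \left(-20\right) + r{\left(-6,-2 \right)} = 4 \cdot 1 \left(-4\right) \left(-20\right) - 6 = 4 \left(-4\right) \left(-20\right) - 6 = \left(-16\right) \left(-20\right) - 6 = 320 - 6 = 314$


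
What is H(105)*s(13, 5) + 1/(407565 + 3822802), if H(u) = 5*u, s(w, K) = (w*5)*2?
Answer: 288722547751/4230367 ≈ 68250.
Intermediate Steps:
s(w, K) = 10*w (s(w, K) = (5*w)*2 = 10*w)
H(105)*s(13, 5) + 1/(407565 + 3822802) = (5*105)*(10*13) + 1/(407565 + 3822802) = 525*130 + 1/4230367 = 68250 + 1/4230367 = 288722547751/4230367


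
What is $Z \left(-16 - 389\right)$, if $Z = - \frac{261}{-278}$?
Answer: $- \frac{105705}{278} \approx -380.23$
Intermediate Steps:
$Z = \frac{261}{278}$ ($Z = \left(-261\right) \left(- \frac{1}{278}\right) = \frac{261}{278} \approx 0.93885$)
$Z \left(-16 - 389\right) = \frac{261 \left(-16 - 389\right)}{278} = \frac{261}{278} \left(-405\right) = - \frac{105705}{278}$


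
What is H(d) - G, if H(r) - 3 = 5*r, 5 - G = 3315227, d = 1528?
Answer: 3322865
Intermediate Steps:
G = -3315222 (G = 5 - 1*3315227 = 5 - 3315227 = -3315222)
H(r) = 3 + 5*r
H(d) - G = (3 + 5*1528) - 1*(-3315222) = (3 + 7640) + 3315222 = 7643 + 3315222 = 3322865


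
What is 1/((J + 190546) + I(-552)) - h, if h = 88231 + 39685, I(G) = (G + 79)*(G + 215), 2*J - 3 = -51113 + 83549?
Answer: -93677108026/732333 ≈ -1.2792e+5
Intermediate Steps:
J = 32439/2 (J = 3/2 + (-51113 + 83549)/2 = 3/2 + (1/2)*32436 = 3/2 + 16218 = 32439/2 ≈ 16220.)
I(G) = (79 + G)*(215 + G)
h = 127916
1/((J + 190546) + I(-552)) - h = 1/((32439/2 + 190546) + (16985 + (-552)**2 + 294*(-552))) - 1*127916 = 1/(413531/2 + (16985 + 304704 - 162288)) - 127916 = 1/(413531/2 + 159401) - 127916 = 1/(732333/2) - 127916 = 2/732333 - 127916 = -93677108026/732333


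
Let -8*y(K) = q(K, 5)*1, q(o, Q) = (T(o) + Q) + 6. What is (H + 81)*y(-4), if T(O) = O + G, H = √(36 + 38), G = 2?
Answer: -729/8 - 9*√74/8 ≈ -100.80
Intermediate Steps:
H = √74 ≈ 8.6023
T(O) = 2 + O (T(O) = O + 2 = 2 + O)
q(o, Q) = 8 + Q + o (q(o, Q) = ((2 + o) + Q) + 6 = (2 + Q + o) + 6 = 8 + Q + o)
y(K) = -13/8 - K/8 (y(K) = -(8 + 5 + K)/8 = -(13 + K)/8 = -13/8 - K/8)
(H + 81)*y(-4) = (√74 + 81)*(-13/8 - ⅛*(-4)) = (81 + √74)*(-13/8 + ½) = (81 + √74)*(-9/8) = -729/8 - 9*√74/8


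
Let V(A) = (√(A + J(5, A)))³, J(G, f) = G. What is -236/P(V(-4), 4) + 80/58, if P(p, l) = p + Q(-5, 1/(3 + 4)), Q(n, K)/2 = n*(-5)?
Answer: -4804/1479 ≈ -3.2481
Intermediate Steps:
Q(n, K) = -10*n (Q(n, K) = 2*(n*(-5)) = 2*(-5*n) = -10*n)
V(A) = (5 + A)^(3/2) (V(A) = (√(A + 5))³ = (√(5 + A))³ = (5 + A)^(3/2))
P(p, l) = 50 + p (P(p, l) = p - 10*(-5) = p + 50 = 50 + p)
-236/P(V(-4), 4) + 80/58 = -236/(50 + (5 - 4)^(3/2)) + 80/58 = -236/(50 + 1^(3/2)) + 80*(1/58) = -236/(50 + 1) + 40/29 = -236/51 + 40/29 = -4804/1479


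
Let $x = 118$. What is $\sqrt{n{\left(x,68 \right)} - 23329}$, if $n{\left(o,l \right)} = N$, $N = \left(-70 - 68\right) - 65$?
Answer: $2 i \sqrt{5883} \approx 153.4 i$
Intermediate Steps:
$N = -203$ ($N = -138 - 65 = -203$)
$n{\left(o,l \right)} = -203$
$\sqrt{n{\left(x,68 \right)} - 23329} = \sqrt{-203 - 23329} = \sqrt{-23532} = 2 i \sqrt{5883}$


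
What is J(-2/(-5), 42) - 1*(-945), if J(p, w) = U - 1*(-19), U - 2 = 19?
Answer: 985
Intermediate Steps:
U = 21 (U = 2 + 19 = 21)
J(p, w) = 40 (J(p, w) = 21 - 1*(-19) = 21 + 19 = 40)
J(-2/(-5), 42) - 1*(-945) = 40 - 1*(-945) = 40 + 945 = 985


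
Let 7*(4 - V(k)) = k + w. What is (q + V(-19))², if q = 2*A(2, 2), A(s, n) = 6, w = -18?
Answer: 22201/49 ≈ 453.08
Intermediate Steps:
q = 12 (q = 2*6 = 12)
V(k) = 46/7 - k/7 (V(k) = 4 - (k - 18)/7 = 4 - (-18 + k)/7 = 4 + (18/7 - k/7) = 46/7 - k/7)
(q + V(-19))² = (12 + (46/7 - ⅐*(-19)))² = (12 + (46/7 + 19/7))² = (12 + 65/7)² = (149/7)² = 22201/49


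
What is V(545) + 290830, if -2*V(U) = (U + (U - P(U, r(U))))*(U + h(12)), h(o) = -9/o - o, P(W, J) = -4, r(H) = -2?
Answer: -1243/4 ≈ -310.75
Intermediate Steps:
h(o) = -o - 9/o
V(U) = -(4 + 2*U)*(-51/4 + U)/2 (V(U) = -(U + (U - 1*(-4)))*(U + (-1*12 - 9/12))/2 = -(U + (U + 4))*(U + (-12 - 9*1/12))/2 = -(U + (4 + U))*(U + (-12 - 3/4))/2 = -(4 + 2*U)*(U - 51/4)/2 = -(4 + 2*U)*(-51/4 + U)/2)
V(545) + 290830 = (51/2 - 1*545**2 + (43/4)*545) + 290830 = (51/2 - 1*297025 + 23435/4) + 290830 = (51/2 - 297025 + 23435/4) + 290830 = -1164563/4 + 290830 = -1243/4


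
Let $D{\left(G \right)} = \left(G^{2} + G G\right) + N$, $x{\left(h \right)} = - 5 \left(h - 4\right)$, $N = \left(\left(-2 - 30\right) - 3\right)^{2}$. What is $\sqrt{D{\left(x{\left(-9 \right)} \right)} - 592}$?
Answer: $\sqrt{9083} \approx 95.305$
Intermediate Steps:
$N = 1225$ ($N = \left(\left(-2 - 30\right) - 3\right)^{2} = \left(-32 - 3\right)^{2} = \left(-35\right)^{2} = 1225$)
$x{\left(h \right)} = 20 - 5 h$ ($x{\left(h \right)} = - 5 \left(-4 + h\right) = 20 - 5 h$)
$D{\left(G \right)} = 1225 + 2 G^{2}$ ($D{\left(G \right)} = \left(G^{2} + G G\right) + 1225 = \left(G^{2} + G^{2}\right) + 1225 = 2 G^{2} + 1225 = 1225 + 2 G^{2}$)
$\sqrt{D{\left(x{\left(-9 \right)} \right)} - 592} = \sqrt{\left(1225 + 2 \left(20 - -45\right)^{2}\right) - 592} = \sqrt{\left(1225 + 2 \left(20 + 45\right)^{2}\right) - 592} = \sqrt{\left(1225 + 2 \cdot 65^{2}\right) - 592} = \sqrt{\left(1225 + 2 \cdot 4225\right) - 592} = \sqrt{\left(1225 + 8450\right) - 592} = \sqrt{9675 - 592} = \sqrt{9083}$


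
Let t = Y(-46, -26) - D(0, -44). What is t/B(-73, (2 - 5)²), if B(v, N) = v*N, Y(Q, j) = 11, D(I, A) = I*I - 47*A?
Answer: 2057/657 ≈ 3.1309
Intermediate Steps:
D(I, A) = I² - 47*A
t = -2057 (t = 11 - (0² - 47*(-44)) = 11 - (0 + 2068) = 11 - 1*2068 = 11 - 2068 = -2057)
B(v, N) = N*v
t/B(-73, (2 - 5)²) = -2057*(-1/(73*(2 - 5)²)) = -2057/((-3)²*(-73)) = -2057/(9*(-73)) = -2057/(-657) = -2057*(-1/657) = 2057/657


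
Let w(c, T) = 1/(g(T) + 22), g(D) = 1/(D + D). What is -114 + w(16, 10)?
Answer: -50254/441 ≈ -113.95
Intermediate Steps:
g(D) = 1/(2*D)
w(c, T) = 1/(22 + 1/(2*T)) (w(c, T) = 1/(1/(2*T) + 22) = 1/(22 + 1/(2*T)))
-114 + w(16, 10) = -114 + 2*10/(1 + 44*10) = -114 + 2*10/(1 + 440) = -114 + 2*10/441 = -114 + 2*10*(1/441) = -114 + 20/441 = -50254/441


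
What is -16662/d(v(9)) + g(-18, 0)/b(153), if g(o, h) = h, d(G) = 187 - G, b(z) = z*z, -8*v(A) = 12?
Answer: -33324/377 ≈ -88.393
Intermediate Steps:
v(A) = -3/2 (v(A) = -⅛*12 = -3/2)
b(z) = z²
-16662/d(v(9)) + g(-18, 0)/b(153) = -16662/(187 - 1*(-3/2)) + 0/(153²) = -16662/(187 + 3/2) + 0/23409 = -16662/377/2 + 0*(1/23409) = -16662*2/377 + 0 = -33324/377 + 0 = -33324/377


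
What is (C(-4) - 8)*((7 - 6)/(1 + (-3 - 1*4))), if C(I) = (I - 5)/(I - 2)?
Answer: 13/12 ≈ 1.0833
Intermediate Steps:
C(I) = (-5 + I)/(-2 + I)
(C(-4) - 8)*((7 - 6)/(1 + (-3 - 1*4))) = ((-5 - 4)/(-2 - 4) - 8)*((7 - 6)/(1 + (-3 - 1*4))) = (-9/(-6) - 8)*(1/(1 + (-3 - 4))) = (-⅙*(-9) - 8)*(1/(1 - 7)) = (3/2 - 8)*(1/(-6)) = -13*(-1)/(2*6) = -13/2*(-⅙) = 13/12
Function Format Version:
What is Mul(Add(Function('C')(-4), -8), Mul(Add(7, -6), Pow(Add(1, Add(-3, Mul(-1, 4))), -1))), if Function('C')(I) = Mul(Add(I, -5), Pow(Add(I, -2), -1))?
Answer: Rational(13, 12) ≈ 1.0833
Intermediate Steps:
Function('C')(I) = Mul(Pow(Add(-2, I), -1), Add(-5, I)) (Function('C')(I) = Mul(Add(-5, I), Pow(Add(-2, I), -1)) = Mul(Pow(Add(-2, I), -1), Add(-5, I)))
Mul(Add(Function('C')(-4), -8), Mul(Add(7, -6), Pow(Add(1, Add(-3, Mul(-1, 4))), -1))) = Mul(Add(Mul(Pow(Add(-2, -4), -1), Add(-5, -4)), -8), Mul(Add(7, -6), Pow(Add(1, Add(-3, Mul(-1, 4))), -1))) = Mul(Add(Mul(Pow(-6, -1), -9), -8), Mul(1, Pow(Add(1, Add(-3, -4)), -1))) = Mul(Add(Mul(Rational(-1, 6), -9), -8), Mul(1, Pow(Add(1, -7), -1))) = Mul(Add(Rational(3, 2), -8), Mul(1, Pow(-6, -1))) = Mul(Rational(-13, 2), Mul(1, Rational(-1, 6))) = Mul(Rational(-13, 2), Rational(-1, 6)) = Rational(13, 12)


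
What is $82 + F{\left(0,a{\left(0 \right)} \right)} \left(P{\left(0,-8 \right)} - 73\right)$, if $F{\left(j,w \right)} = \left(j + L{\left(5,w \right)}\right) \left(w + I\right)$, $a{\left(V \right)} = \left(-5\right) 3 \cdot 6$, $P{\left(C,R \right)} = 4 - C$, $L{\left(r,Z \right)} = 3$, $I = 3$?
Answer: $18091$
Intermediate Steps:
$a{\left(V \right)} = -90$ ($a{\left(V \right)} = \left(-15\right) 6 = -90$)
$F{\left(j,w \right)} = \left(3 + j\right) \left(3 + w\right)$ ($F{\left(j,w \right)} = \left(j + 3\right) \left(w + 3\right) = \left(3 + j\right) \left(3 + w\right)$)
$82 + F{\left(0,a{\left(0 \right)} \right)} \left(P{\left(0,-8 \right)} - 73\right) = 82 + \left(9 + 3 \cdot 0 + 3 \left(-90\right) + 0 \left(-90\right)\right) \left(\left(4 - 0\right) - 73\right) = 82 + \left(9 + 0 - 270 + 0\right) \left(\left(4 + 0\right) - 73\right) = 82 - 261 \left(4 - 73\right) = 82 - -18009 = 82 + 18009 = 18091$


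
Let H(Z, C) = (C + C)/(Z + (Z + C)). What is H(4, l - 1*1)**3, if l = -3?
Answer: -8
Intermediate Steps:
H(Z, C) = 2*C/(C + 2*Z) (H(Z, C) = (2*C)/(Z + (C + Z)) = (2*C)/(C + 2*Z) = 2*C/(C + 2*Z))
H(4, l - 1*1)**3 = (2*(-3 - 1*1)/((-3 - 1*1) + 2*4))**3 = (2*(-3 - 1)/((-3 - 1) + 8))**3 = (2*(-4)/(-4 + 8))**3 = (2*(-4)/4)**3 = (2*(-4)*(1/4))**3 = (-2)**3 = -8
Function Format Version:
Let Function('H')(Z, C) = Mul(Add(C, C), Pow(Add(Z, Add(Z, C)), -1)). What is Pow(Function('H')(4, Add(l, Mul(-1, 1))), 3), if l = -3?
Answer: -8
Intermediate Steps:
Function('H')(Z, C) = Mul(2, C, Pow(Add(C, Mul(2, Z)), -1)) (Function('H')(Z, C) = Mul(Mul(2, C), Pow(Add(Z, Add(C, Z)), -1)) = Mul(Mul(2, C), Pow(Add(C, Mul(2, Z)), -1)) = Mul(2, C, Pow(Add(C, Mul(2, Z)), -1)))
Pow(Function('H')(4, Add(l, Mul(-1, 1))), 3) = Pow(Mul(2, Add(-3, Mul(-1, 1)), Pow(Add(Add(-3, Mul(-1, 1)), Mul(2, 4)), -1)), 3) = Pow(Mul(2, Add(-3, -1), Pow(Add(Add(-3, -1), 8), -1)), 3) = Pow(Mul(2, -4, Pow(Add(-4, 8), -1)), 3) = Pow(Mul(2, -4, Pow(4, -1)), 3) = Pow(Mul(2, -4, Rational(1, 4)), 3) = Pow(-2, 3) = -8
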